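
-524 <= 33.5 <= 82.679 True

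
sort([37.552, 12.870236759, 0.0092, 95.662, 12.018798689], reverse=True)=[95.662, 37.552, 12.870236759, 12.018798689, 0.0092]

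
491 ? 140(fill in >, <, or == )>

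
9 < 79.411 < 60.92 False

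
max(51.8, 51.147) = 51.8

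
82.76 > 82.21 True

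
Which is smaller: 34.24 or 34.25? 34.24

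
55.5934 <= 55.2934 False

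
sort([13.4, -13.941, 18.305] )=[-13.941, 13.4, 18.305]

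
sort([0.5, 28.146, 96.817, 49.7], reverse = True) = [96.817, 49.7, 28.146, 0.5]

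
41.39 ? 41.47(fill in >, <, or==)<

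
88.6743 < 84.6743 False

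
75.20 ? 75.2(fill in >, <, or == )==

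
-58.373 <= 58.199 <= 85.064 True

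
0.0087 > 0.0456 False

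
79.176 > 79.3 False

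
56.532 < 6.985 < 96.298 False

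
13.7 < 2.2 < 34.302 False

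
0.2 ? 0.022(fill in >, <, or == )>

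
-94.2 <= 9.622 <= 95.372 True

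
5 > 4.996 True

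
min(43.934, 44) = 43.934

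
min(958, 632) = 632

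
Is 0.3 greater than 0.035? Yes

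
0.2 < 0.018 False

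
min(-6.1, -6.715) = -6.715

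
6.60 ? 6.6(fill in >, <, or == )==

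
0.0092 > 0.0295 False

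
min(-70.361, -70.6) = -70.6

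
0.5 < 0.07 False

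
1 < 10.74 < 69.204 True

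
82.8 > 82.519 True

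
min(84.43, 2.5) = 2.5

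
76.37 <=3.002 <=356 False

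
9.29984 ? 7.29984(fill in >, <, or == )>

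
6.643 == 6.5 False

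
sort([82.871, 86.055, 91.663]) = [82.871, 86.055, 91.663]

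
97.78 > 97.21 True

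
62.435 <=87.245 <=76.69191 False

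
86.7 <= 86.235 False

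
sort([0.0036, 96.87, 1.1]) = [0.0036, 1.1, 96.87]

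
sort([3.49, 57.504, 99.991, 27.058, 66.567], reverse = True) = [99.991, 66.567, 57.504, 27.058, 3.49]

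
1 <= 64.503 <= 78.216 True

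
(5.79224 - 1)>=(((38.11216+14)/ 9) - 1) True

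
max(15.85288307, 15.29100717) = 15.85288307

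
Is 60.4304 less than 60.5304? Yes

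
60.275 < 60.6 True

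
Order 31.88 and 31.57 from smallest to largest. 31.57, 31.88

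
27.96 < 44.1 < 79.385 True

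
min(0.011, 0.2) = 0.011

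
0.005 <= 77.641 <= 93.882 True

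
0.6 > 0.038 True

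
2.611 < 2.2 False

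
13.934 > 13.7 True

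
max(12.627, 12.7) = 12.7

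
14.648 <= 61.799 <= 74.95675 True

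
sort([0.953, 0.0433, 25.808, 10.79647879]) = [0.0433, 0.953, 10.79647879, 25.808]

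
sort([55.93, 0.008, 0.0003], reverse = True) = [55.93, 0.008, 0.0003]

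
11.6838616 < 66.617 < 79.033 True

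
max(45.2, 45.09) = 45.2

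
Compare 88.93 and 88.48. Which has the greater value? 88.93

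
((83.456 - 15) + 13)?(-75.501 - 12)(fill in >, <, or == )>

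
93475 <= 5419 False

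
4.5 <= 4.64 True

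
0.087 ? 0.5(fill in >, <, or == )<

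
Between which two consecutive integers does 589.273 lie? 589 and 590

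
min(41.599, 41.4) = 41.4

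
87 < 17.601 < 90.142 False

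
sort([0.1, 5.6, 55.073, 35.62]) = [0.1, 5.6, 35.62, 55.073]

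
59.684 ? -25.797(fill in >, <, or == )>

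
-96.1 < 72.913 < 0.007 False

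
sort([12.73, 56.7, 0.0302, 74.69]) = [0.0302, 12.73, 56.7, 74.69]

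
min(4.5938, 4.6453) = 4.5938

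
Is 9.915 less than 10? Yes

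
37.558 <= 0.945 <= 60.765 False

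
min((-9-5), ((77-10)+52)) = -14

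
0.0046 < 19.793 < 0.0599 False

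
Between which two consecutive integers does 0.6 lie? 0 and 1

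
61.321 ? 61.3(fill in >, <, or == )>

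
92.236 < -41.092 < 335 False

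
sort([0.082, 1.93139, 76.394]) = [0.082, 1.93139, 76.394]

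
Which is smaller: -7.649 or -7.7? -7.7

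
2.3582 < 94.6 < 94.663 True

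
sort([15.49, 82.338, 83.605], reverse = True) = [83.605, 82.338, 15.49]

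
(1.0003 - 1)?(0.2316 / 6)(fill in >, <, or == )<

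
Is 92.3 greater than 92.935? No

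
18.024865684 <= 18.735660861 True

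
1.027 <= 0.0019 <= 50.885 False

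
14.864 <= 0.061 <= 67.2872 False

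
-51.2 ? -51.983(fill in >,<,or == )>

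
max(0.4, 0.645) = 0.645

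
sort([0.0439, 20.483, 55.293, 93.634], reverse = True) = [93.634, 55.293, 20.483, 0.0439]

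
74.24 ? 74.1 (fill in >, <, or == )>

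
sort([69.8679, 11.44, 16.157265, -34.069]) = [-34.069, 11.44, 16.157265, 69.8679]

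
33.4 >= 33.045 True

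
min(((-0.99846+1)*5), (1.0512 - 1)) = 0.0077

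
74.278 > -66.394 True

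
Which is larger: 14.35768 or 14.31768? 14.35768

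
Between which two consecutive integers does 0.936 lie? 0 and 1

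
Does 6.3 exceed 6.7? No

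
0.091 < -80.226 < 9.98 False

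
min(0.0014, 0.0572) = 0.0014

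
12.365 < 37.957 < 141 True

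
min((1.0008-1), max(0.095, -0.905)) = 0.0008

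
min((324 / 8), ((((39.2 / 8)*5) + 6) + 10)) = 40.5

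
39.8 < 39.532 False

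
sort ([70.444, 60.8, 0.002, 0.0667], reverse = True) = [70.444, 60.8, 0.0667, 0.002]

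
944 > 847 True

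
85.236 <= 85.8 True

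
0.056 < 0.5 True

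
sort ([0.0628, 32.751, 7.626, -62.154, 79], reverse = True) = [79, 32.751, 7.626, 0.0628, -62.154]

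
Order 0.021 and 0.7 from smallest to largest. 0.021, 0.7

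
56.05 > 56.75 False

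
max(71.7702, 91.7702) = 91.7702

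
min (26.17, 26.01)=26.01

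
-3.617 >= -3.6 False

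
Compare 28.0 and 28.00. They are equal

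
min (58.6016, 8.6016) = 8.6016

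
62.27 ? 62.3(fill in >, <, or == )<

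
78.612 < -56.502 False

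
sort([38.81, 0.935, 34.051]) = [0.935, 34.051, 38.81]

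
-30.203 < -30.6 False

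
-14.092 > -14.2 True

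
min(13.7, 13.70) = 13.7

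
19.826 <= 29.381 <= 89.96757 True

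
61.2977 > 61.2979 False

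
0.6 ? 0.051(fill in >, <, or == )>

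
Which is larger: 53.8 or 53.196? 53.8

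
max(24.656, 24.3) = 24.656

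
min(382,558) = 382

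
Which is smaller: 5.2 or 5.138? 5.138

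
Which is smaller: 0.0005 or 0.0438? 0.0005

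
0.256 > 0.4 False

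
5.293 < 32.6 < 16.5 False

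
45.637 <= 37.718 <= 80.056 False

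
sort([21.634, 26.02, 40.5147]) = [21.634, 26.02, 40.5147]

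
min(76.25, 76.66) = 76.25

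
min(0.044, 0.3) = 0.044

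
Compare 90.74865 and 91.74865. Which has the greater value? 91.74865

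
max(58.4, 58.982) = 58.982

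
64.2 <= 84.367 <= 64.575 False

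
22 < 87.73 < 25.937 False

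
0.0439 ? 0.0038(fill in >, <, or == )>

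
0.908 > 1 False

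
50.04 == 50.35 False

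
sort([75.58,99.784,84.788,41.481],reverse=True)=[99.784,84.788,75.58,41.481]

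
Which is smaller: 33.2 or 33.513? 33.2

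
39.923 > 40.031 False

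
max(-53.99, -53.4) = -53.4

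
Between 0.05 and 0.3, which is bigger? 0.3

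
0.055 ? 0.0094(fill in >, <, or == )>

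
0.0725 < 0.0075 False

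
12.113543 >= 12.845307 False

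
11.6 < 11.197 False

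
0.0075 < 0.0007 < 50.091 False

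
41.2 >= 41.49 False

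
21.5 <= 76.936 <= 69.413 False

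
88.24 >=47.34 True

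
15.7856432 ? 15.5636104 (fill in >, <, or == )>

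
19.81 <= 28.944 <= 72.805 True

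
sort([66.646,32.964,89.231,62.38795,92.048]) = [32.964,62.38795,66.646,89.231,92.048]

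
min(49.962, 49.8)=49.8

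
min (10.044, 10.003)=10.003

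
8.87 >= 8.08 True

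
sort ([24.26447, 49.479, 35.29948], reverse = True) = [49.479, 35.29948, 24.26447]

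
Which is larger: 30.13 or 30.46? 30.46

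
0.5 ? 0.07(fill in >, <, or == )>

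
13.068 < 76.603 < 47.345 False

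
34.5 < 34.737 True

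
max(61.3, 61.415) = 61.415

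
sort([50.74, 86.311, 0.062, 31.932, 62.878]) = [0.062, 31.932, 50.74, 62.878, 86.311]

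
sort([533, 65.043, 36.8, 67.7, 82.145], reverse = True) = [533, 82.145, 67.7, 65.043, 36.8]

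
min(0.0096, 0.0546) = 0.0096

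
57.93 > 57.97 False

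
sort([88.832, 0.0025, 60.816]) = [0.0025, 60.816, 88.832]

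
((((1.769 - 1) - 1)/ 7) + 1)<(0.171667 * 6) True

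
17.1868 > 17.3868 False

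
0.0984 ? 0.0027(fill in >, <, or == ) >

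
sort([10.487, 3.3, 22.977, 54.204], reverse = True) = [54.204, 22.977, 10.487, 3.3]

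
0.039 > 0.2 False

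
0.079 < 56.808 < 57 True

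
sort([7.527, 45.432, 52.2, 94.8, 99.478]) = [7.527, 45.432, 52.2, 94.8, 99.478]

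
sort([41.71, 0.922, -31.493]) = [-31.493, 0.922, 41.71]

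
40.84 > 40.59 True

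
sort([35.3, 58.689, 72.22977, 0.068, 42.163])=[0.068, 35.3, 42.163, 58.689, 72.22977]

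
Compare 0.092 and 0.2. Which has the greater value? 0.2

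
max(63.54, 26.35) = 63.54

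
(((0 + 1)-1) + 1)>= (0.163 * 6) True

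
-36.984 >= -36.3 False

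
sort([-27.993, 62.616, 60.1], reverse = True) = [62.616, 60.1, -27.993]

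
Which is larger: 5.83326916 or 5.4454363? 5.83326916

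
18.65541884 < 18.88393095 True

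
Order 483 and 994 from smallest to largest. 483, 994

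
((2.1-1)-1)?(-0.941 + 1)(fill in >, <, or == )>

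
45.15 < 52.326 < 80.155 True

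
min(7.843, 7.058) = 7.058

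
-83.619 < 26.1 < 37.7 True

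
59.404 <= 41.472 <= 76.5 False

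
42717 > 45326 False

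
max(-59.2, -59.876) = -59.2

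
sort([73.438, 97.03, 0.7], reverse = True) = [97.03, 73.438, 0.7]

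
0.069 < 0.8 True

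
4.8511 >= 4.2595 True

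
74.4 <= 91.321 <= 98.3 True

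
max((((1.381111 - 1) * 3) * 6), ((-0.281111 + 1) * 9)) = 6.859998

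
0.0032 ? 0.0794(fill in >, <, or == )<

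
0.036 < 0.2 True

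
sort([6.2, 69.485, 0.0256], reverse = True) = [69.485, 6.2, 0.0256]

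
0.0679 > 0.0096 True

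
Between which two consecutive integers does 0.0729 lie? 0 and 1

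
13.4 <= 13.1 False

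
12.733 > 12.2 True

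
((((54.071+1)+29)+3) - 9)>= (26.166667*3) False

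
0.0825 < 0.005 False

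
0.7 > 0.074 True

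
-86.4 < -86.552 False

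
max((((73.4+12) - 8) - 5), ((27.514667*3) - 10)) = 72.544001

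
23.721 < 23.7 False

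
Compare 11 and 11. They are equal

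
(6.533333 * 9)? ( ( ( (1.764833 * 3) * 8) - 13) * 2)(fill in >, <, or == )>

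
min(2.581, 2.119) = 2.119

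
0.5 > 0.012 True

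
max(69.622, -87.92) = 69.622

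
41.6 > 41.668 False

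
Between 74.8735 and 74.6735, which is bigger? 74.8735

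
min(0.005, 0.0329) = 0.005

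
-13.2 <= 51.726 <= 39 False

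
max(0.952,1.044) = 1.044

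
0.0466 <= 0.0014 False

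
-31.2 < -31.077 True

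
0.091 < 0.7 True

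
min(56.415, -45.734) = -45.734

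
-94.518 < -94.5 True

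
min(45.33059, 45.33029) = 45.33029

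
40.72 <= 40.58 False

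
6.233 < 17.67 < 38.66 True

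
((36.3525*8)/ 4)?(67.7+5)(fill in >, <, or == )>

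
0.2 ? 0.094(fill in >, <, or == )>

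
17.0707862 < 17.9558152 True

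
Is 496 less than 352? No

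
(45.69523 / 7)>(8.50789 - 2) True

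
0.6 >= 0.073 True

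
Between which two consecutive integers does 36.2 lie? 36 and 37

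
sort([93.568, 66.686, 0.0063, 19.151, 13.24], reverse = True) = [93.568, 66.686, 19.151, 13.24, 0.0063]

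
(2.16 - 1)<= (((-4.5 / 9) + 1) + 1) True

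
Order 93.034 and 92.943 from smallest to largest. 92.943, 93.034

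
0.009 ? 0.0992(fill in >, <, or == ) <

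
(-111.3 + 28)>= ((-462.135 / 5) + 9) True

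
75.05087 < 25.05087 False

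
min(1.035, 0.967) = 0.967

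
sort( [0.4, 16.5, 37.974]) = [0.4, 16.5, 37.974]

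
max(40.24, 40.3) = 40.3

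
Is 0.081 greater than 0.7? No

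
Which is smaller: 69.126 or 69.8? 69.126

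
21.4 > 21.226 True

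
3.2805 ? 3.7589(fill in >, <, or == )<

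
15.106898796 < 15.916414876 True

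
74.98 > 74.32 True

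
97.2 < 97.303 True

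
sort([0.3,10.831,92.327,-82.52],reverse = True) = [92.327,10.831,0.3,-82.52]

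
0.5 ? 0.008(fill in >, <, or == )>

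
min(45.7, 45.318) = 45.318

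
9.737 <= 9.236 False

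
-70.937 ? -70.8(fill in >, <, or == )<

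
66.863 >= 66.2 True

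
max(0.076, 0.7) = 0.7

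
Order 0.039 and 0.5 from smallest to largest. 0.039, 0.5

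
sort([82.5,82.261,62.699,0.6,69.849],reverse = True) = [82.5,82.261,69.849,62.699,0.6]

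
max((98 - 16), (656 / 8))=82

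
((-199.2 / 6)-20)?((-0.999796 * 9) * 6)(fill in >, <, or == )>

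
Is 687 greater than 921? No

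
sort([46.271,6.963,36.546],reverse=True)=[46.271,36.546,6.963]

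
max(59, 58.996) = 59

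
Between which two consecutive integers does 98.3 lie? 98 and 99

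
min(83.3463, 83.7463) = 83.3463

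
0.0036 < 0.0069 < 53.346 True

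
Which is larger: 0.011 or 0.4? 0.4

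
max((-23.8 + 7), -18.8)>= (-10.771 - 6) False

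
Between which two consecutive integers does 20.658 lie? 20 and 21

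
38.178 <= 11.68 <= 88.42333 False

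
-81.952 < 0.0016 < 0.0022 True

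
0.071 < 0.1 True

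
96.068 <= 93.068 False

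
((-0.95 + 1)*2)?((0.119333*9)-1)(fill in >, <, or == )>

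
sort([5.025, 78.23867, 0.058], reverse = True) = [78.23867, 5.025, 0.058]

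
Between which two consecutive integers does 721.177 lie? 721 and 722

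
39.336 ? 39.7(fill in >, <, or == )<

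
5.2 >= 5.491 False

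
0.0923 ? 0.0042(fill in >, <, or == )>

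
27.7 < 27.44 False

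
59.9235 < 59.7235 False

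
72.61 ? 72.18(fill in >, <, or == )>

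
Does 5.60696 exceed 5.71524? No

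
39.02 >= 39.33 False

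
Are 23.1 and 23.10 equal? Yes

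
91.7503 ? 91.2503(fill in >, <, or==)>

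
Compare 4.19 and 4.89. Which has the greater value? 4.89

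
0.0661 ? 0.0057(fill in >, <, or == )>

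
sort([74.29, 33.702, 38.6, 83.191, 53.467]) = [33.702, 38.6, 53.467, 74.29, 83.191]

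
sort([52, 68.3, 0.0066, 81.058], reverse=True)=[81.058, 68.3, 52, 0.0066]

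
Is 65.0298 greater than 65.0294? Yes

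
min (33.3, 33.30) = 33.3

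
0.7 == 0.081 False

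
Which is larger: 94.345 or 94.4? 94.4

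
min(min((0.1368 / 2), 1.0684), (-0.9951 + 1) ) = 0.0049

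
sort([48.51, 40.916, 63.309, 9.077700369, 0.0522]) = [0.0522, 9.077700369, 40.916, 48.51, 63.309]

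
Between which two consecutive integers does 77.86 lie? 77 and 78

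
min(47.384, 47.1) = 47.1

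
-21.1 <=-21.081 True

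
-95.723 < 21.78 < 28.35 True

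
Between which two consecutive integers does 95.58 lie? 95 and 96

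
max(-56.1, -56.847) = -56.1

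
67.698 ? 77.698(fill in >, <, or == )<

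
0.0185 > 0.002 True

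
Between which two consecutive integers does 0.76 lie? 0 and 1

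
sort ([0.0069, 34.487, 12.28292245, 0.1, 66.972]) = [0.0069, 0.1, 12.28292245, 34.487, 66.972]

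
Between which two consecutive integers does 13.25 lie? 13 and 14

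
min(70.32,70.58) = 70.32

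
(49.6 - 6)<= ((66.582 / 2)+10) False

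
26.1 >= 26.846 False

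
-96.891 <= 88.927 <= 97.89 True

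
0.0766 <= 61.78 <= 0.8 False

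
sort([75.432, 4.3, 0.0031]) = [0.0031, 4.3, 75.432]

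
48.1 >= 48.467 False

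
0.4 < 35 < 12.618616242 False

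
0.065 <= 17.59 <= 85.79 True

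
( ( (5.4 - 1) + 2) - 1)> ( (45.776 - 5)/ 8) True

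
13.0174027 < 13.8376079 True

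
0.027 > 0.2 False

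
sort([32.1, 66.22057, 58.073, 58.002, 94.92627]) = [32.1, 58.002, 58.073, 66.22057, 94.92627]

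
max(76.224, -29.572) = 76.224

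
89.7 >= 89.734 False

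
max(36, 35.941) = 36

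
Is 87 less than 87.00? No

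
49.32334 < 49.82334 True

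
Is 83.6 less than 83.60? No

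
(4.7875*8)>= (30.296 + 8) True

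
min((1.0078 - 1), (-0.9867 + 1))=0.0078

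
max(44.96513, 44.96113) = 44.96513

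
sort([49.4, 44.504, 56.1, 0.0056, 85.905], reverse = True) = [85.905, 56.1, 49.4, 44.504, 0.0056]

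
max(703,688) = 703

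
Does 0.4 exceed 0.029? Yes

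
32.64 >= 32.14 True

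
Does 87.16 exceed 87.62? No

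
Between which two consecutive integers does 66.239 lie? 66 and 67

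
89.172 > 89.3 False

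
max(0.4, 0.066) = 0.4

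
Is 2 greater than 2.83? No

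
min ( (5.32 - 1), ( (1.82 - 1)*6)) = 4.32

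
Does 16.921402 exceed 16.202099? Yes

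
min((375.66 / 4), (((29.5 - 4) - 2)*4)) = 93.915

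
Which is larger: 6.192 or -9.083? 6.192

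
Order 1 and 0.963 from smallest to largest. 0.963, 1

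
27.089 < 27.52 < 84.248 True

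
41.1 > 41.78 False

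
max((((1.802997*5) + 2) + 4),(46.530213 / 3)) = 15.510071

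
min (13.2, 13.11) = 13.11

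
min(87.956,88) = 87.956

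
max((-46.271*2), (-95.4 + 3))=-92.4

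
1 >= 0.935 True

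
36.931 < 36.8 False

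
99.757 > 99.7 True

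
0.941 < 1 True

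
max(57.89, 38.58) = 57.89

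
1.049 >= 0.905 True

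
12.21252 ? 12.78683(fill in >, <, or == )<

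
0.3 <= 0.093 False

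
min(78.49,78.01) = 78.01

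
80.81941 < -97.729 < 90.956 False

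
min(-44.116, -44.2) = -44.2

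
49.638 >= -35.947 True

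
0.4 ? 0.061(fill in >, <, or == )>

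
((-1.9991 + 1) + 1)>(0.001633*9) False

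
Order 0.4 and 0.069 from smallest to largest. 0.069, 0.4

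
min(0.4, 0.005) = 0.005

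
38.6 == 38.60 True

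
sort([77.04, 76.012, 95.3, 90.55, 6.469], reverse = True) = [95.3, 90.55, 77.04, 76.012, 6.469]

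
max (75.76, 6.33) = 75.76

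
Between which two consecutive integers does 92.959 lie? 92 and 93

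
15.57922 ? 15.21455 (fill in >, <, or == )>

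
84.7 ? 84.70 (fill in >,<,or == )==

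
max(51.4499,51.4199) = 51.4499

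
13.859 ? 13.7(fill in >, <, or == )>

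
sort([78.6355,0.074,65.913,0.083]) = [0.074,0.083,65.913,78.6355]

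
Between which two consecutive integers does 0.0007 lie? 0 and 1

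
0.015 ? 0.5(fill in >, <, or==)<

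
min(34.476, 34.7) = 34.476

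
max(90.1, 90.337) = 90.337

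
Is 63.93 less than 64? Yes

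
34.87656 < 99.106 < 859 True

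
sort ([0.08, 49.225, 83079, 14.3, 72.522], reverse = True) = [83079, 72.522, 49.225, 14.3, 0.08]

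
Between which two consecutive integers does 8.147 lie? 8 and 9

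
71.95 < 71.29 False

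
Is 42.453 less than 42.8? Yes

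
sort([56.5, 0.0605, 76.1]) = [0.0605, 56.5, 76.1]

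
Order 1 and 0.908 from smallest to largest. 0.908, 1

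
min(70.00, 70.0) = 70.00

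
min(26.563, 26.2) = 26.2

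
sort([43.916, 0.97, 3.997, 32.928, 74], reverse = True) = [74, 43.916, 32.928, 3.997, 0.97]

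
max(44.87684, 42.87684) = 44.87684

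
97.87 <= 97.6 False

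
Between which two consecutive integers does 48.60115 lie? 48 and 49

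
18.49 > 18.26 True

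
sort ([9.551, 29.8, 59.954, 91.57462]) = [9.551, 29.8, 59.954, 91.57462]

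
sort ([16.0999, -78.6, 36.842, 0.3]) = [-78.6, 0.3, 16.0999, 36.842]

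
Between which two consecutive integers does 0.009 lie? 0 and 1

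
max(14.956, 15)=15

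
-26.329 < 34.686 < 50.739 True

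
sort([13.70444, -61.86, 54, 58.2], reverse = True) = [58.2, 54, 13.70444, -61.86]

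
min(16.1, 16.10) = 16.1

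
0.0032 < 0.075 True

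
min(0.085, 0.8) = 0.085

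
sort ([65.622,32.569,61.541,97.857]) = [32.569,61.541,65.622,97.857]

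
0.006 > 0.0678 False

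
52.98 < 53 True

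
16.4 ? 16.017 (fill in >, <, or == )>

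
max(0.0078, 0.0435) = 0.0435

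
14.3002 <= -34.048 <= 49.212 False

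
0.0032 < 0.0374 True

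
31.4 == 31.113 False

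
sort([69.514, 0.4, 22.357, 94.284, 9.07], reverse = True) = [94.284, 69.514, 22.357, 9.07, 0.4]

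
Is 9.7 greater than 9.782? No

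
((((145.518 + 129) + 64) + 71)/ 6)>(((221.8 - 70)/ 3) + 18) False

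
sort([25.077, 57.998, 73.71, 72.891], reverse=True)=[73.71, 72.891, 57.998, 25.077]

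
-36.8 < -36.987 False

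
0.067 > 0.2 False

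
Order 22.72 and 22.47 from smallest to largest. 22.47, 22.72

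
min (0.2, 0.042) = 0.042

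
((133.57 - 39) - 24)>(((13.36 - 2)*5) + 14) False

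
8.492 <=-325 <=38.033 False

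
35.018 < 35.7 True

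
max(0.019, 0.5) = 0.5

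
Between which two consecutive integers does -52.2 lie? -53 and -52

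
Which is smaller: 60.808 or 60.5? 60.5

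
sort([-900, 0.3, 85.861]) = [-900, 0.3, 85.861]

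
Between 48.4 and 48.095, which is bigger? 48.4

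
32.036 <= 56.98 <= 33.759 False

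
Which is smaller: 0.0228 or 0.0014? 0.0014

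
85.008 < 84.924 False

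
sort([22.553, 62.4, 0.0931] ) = [0.0931, 22.553, 62.4]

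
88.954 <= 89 True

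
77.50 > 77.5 False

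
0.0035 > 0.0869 False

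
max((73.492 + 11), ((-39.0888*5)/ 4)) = 84.492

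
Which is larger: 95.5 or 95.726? 95.726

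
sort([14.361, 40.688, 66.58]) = [14.361, 40.688, 66.58]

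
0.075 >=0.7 False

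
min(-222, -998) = -998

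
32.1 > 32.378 False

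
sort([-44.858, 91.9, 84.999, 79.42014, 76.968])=[-44.858, 76.968, 79.42014, 84.999, 91.9]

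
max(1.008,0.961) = 1.008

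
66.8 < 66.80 False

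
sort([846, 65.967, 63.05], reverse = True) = [846, 65.967, 63.05]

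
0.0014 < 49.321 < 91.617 True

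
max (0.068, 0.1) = 0.1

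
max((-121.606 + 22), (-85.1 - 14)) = -99.1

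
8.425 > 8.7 False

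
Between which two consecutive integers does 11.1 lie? 11 and 12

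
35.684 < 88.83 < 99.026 True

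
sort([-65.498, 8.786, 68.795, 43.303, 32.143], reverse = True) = [68.795, 43.303, 32.143, 8.786, -65.498]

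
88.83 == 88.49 False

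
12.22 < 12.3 True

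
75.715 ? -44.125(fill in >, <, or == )>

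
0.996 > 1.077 False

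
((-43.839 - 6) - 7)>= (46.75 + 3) False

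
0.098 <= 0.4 True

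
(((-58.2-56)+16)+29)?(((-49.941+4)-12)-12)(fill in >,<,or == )>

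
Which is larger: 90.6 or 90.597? 90.6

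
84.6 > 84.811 False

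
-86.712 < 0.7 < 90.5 True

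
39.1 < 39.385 True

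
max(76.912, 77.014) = 77.014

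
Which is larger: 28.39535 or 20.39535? 28.39535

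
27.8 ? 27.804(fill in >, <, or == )<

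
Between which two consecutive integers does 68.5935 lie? 68 and 69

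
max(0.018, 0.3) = 0.3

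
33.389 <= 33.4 True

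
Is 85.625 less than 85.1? No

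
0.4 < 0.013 False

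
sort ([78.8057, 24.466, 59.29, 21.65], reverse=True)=[78.8057, 59.29, 24.466, 21.65]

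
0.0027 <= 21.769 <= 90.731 True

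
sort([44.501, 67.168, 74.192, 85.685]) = [44.501, 67.168, 74.192, 85.685]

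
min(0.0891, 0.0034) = 0.0034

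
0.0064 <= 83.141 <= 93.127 True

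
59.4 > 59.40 False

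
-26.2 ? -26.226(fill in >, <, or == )>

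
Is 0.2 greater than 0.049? Yes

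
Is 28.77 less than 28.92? Yes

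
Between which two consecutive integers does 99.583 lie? 99 and 100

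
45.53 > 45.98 False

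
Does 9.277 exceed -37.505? Yes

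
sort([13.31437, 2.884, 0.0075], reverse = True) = [13.31437, 2.884, 0.0075]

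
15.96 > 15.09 True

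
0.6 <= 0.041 False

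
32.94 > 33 False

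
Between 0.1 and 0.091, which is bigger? 0.1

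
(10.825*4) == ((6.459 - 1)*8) False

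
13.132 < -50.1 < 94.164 False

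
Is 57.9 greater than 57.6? Yes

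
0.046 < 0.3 True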